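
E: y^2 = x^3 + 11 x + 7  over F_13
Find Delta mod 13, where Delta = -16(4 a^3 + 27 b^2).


4 a^3 + 27 b^2 = 4*11^3 + 27*7^2 = 5324 + 1323 = 6647
Delta = -16 * (6647) = -106352
Delta mod 13 = 1

Delta = 1 (mod 13)


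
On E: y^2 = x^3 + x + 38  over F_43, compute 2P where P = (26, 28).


Doubling: s = (3 x1^2 + a) / (2 y1)
s = (3*26^2 + 1) / (2*28) mod 43 = 37
x3 = s^2 - 2 x1 mod 43 = 37^2 - 2*26 = 27
y3 = s (x1 - x3) - y1 mod 43 = 37 * (26 - 27) - 28 = 21

2P = (27, 21)


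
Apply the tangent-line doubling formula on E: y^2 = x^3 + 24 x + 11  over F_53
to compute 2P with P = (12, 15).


Doubling: s = (3 x1^2 + a) / (2 y1)
s = (3*12^2 + 24) / (2*15) mod 53 = 47
x3 = s^2 - 2 x1 mod 53 = 47^2 - 2*12 = 12
y3 = s (x1 - x3) - y1 mod 53 = 47 * (12 - 12) - 15 = 38

2P = (12, 38)


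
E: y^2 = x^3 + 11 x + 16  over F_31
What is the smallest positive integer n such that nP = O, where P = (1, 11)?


Compute successive multiples of P until we hit O:
  1P = (1, 11)
  2P = (23, 6)
  3P = (23, 25)
  4P = (1, 20)
  5P = O

ord(P) = 5


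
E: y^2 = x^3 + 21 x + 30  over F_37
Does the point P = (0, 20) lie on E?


Check whether y^2 = x^3 + 21 x + 30 (mod 37) for (x, y) = (0, 20).
LHS: y^2 = 20^2 mod 37 = 30
RHS: x^3 + 21 x + 30 = 0^3 + 21*0 + 30 mod 37 = 30
LHS = RHS

Yes, on the curve


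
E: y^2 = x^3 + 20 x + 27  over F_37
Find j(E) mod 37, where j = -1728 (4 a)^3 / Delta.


Delta = -16(4 a^3 + 27 b^2) mod 37 = 22
-1728 * (4 a)^3 = -1728 * (4*20)^3 mod 37 = 8
j = 8 * 22^(-1) mod 37 = 34

j = 34 (mod 37)


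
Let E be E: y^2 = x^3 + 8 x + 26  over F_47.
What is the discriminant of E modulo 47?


4 a^3 + 27 b^2 = 4*8^3 + 27*26^2 = 2048 + 18252 = 20300
Delta = -16 * (20300) = -324800
Delta mod 47 = 17

Delta = 17 (mod 47)


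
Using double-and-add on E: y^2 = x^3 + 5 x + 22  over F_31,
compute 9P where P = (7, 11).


k = 9 = 1001_2 (binary, LSB first: 1001)
Double-and-add from P = (7, 11):
  bit 0 = 1: acc = O + (7, 11) = (7, 11)
  bit 1 = 0: acc unchanged = (7, 11)
  bit 2 = 0: acc unchanged = (7, 11)
  bit 3 = 1: acc = (7, 11) + (29, 29) = (30, 4)

9P = (30, 4)


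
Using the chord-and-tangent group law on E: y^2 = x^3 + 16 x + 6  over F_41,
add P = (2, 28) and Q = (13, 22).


P != Q, so use the chord formula.
s = (y2 - y1) / (x2 - x1) = (35) / (11) mod 41 = 33
x3 = s^2 - x1 - x2 mod 41 = 33^2 - 2 - 13 = 8
y3 = s (x1 - x3) - y1 mod 41 = 33 * (2 - 8) - 28 = 20

P + Q = (8, 20)


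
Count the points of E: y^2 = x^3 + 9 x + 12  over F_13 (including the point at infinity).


For each x in F_13, count y with y^2 = x^3 + 9 x + 12 mod 13:
  x = 0: RHS = 12, y in [5, 8]  -> 2 point(s)
  x = 1: RHS = 9, y in [3, 10]  -> 2 point(s)
  x = 2: RHS = 12, y in [5, 8]  -> 2 point(s)
  x = 3: RHS = 1, y in [1, 12]  -> 2 point(s)
  x = 5: RHS = 0, y in [0]  -> 1 point(s)
  x = 6: RHS = 9, y in [3, 10]  -> 2 point(s)
  x = 9: RHS = 3, y in [4, 9]  -> 2 point(s)
  x = 10: RHS = 10, y in [6, 7]  -> 2 point(s)
  x = 11: RHS = 12, y in [5, 8]  -> 2 point(s)
Affine points: 17. Add the point at infinity: total = 18.

#E(F_13) = 18


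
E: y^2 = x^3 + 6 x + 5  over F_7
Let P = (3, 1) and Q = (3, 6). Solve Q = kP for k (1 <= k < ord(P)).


Enumerate multiples of P until we hit Q = (3, 6):
  1P = (3, 1)
  2P = (2, 5)
  3P = (4, 3)
  4P = (4, 4)
  5P = (2, 2)
  6P = (3, 6)
Match found at i = 6.

k = 6


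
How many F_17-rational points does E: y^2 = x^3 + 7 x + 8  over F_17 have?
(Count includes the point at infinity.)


For each x in F_17, count y with y^2 = x^3 + 7 x + 8 mod 17:
  x = 0: RHS = 8, y in [5, 12]  -> 2 point(s)
  x = 1: RHS = 16, y in [4, 13]  -> 2 point(s)
  x = 2: RHS = 13, y in [8, 9]  -> 2 point(s)
  x = 4: RHS = 15, y in [7, 10]  -> 2 point(s)
  x = 5: RHS = 15, y in [7, 10]  -> 2 point(s)
  x = 7: RHS = 9, y in [3, 14]  -> 2 point(s)
  x = 8: RHS = 15, y in [7, 10]  -> 2 point(s)
  x = 9: RHS = 1, y in [1, 16]  -> 2 point(s)
  x = 12: RHS = 1, y in [1, 16]  -> 2 point(s)
  x = 13: RHS = 1, y in [1, 16]  -> 2 point(s)
  x = 16: RHS = 0, y in [0]  -> 1 point(s)
Affine points: 21. Add the point at infinity: total = 22.

#E(F_17) = 22


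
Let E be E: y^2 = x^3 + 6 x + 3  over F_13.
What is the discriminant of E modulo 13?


4 a^3 + 27 b^2 = 4*6^3 + 27*3^2 = 864 + 243 = 1107
Delta = -16 * (1107) = -17712
Delta mod 13 = 7

Delta = 7 (mod 13)


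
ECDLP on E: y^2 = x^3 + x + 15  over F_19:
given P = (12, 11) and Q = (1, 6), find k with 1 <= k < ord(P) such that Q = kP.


Enumerate multiples of P until we hit Q = (1, 6):
  1P = (12, 11)
  2P = (1, 6)
Match found at i = 2.

k = 2


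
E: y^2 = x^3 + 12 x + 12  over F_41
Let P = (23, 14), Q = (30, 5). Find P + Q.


P != Q, so use the chord formula.
s = (y2 - y1) / (x2 - x1) = (32) / (7) mod 41 = 28
x3 = s^2 - x1 - x2 mod 41 = 28^2 - 23 - 30 = 34
y3 = s (x1 - x3) - y1 mod 41 = 28 * (23 - 34) - 14 = 6

P + Q = (34, 6)


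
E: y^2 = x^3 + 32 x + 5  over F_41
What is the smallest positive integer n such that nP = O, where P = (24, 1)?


Compute successive multiples of P until we hit O:
  1P = (24, 1)
  2P = (26, 2)
  3P = (22, 0)
  4P = (26, 39)
  5P = (24, 40)
  6P = O

ord(P) = 6


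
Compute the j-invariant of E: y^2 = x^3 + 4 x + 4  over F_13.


Delta = -16(4 a^3 + 27 b^2) mod 13 = 3
-1728 * (4 a)^3 = -1728 * (4*4)^3 mod 13 = 1
j = 1 * 3^(-1) mod 13 = 9

j = 9 (mod 13)


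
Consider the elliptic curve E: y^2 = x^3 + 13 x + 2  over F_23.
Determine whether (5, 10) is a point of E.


Check whether y^2 = x^3 + 13 x + 2 (mod 23) for (x, y) = (5, 10).
LHS: y^2 = 10^2 mod 23 = 8
RHS: x^3 + 13 x + 2 = 5^3 + 13*5 + 2 mod 23 = 8
LHS = RHS

Yes, on the curve


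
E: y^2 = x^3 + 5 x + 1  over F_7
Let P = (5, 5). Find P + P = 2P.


Doubling: s = (3 x1^2 + a) / (2 y1)
s = (3*5^2 + 5) / (2*5) mod 7 = 1
x3 = s^2 - 2 x1 mod 7 = 1^2 - 2*5 = 5
y3 = s (x1 - x3) - y1 mod 7 = 1 * (5 - 5) - 5 = 2

2P = (5, 2)


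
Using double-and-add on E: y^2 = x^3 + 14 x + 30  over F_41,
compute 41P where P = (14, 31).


k = 41 = 101001_2 (binary, LSB first: 100101)
Double-and-add from P = (14, 31):
  bit 0 = 1: acc = O + (14, 31) = (14, 31)
  bit 1 = 0: acc unchanged = (14, 31)
  bit 2 = 0: acc unchanged = (14, 31)
  bit 3 = 1: acc = (14, 31) + (16, 2) = (6, 17)
  bit 4 = 0: acc unchanged = (6, 17)
  bit 5 = 1: acc = (6, 17) + (2, 5) = (1, 39)

41P = (1, 39)


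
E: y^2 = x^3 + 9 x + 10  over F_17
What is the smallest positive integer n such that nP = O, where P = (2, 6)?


Compute successive multiples of P until we hit O:
  1P = (2, 6)
  2P = (15, 1)
  3P = (9, 15)
  4P = (8, 13)
  5P = (6, 12)
  6P = (7, 12)
  7P = (4, 12)
  8P = (3, 8)
  ... (continuing to 18P)
  18P = O

ord(P) = 18


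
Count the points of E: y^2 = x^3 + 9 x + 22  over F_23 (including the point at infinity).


For each x in F_23, count y with y^2 = x^3 + 9 x + 22 mod 23:
  x = 1: RHS = 9, y in [3, 20]  -> 2 point(s)
  x = 2: RHS = 2, y in [5, 18]  -> 2 point(s)
  x = 5: RHS = 8, y in [10, 13]  -> 2 point(s)
  x = 6: RHS = 16, y in [4, 19]  -> 2 point(s)
  x = 8: RHS = 8, y in [10, 13]  -> 2 point(s)
  x = 9: RHS = 4, y in [2, 21]  -> 2 point(s)
  x = 10: RHS = 8, y in [10, 13]  -> 2 point(s)
  x = 11: RHS = 3, y in [7, 16]  -> 2 point(s)
  x = 12: RHS = 18, y in [8, 15]  -> 2 point(s)
  x = 13: RHS = 13, y in [6, 17]  -> 2 point(s)
  x = 15: RHS = 13, y in [6, 17]  -> 2 point(s)
  x = 18: RHS = 13, y in [6, 17]  -> 2 point(s)
  x = 22: RHS = 12, y in [9, 14]  -> 2 point(s)
Affine points: 26. Add the point at infinity: total = 27.

#E(F_23) = 27


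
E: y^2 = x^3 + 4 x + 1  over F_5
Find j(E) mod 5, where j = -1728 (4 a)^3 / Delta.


Delta = -16(4 a^3 + 27 b^2) mod 5 = 2
-1728 * (4 a)^3 = -1728 * (4*4)^3 mod 5 = 2
j = 2 * 2^(-1) mod 5 = 1

j = 1 (mod 5)


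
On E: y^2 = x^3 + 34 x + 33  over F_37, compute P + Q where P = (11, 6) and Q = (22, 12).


P != Q, so use the chord formula.
s = (y2 - y1) / (x2 - x1) = (6) / (11) mod 37 = 14
x3 = s^2 - x1 - x2 mod 37 = 14^2 - 11 - 22 = 15
y3 = s (x1 - x3) - y1 mod 37 = 14 * (11 - 15) - 6 = 12

P + Q = (15, 12)


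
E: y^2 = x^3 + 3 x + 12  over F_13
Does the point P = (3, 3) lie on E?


Check whether y^2 = x^3 + 3 x + 12 (mod 13) for (x, y) = (3, 3).
LHS: y^2 = 3^2 mod 13 = 9
RHS: x^3 + 3 x + 12 = 3^3 + 3*3 + 12 mod 13 = 9
LHS = RHS

Yes, on the curve


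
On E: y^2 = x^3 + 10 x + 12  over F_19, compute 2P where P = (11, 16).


Doubling: s = (3 x1^2 + a) / (2 y1)
s = (3*11^2 + 10) / (2*16) mod 19 = 17
x3 = s^2 - 2 x1 mod 19 = 17^2 - 2*11 = 1
y3 = s (x1 - x3) - y1 mod 19 = 17 * (11 - 1) - 16 = 2

2P = (1, 2)


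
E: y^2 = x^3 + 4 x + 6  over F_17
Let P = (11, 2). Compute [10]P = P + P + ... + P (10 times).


k = 10 = 1010_2 (binary, LSB first: 0101)
Double-and-add from P = (11, 2):
  bit 0 = 0: acc unchanged = O
  bit 1 = 1: acc = O + (14, 16) = (14, 16)
  bit 2 = 0: acc unchanged = (14, 16)
  bit 3 = 1: acc = (14, 16) + (5, 10) = (6, 12)

10P = (6, 12)


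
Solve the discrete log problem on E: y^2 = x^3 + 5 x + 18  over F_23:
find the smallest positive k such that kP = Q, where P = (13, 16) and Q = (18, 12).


Enumerate multiples of P until we hit Q = (18, 12):
  1P = (13, 16)
  2P = (0, 8)
  3P = (18, 11)
  4P = (16, 10)
  5P = (21, 0)
  6P = (16, 13)
  7P = (18, 12)
Match found at i = 7.

k = 7


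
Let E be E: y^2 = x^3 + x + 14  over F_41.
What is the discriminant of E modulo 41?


4 a^3 + 27 b^2 = 4*1^3 + 27*14^2 = 4 + 5292 = 5296
Delta = -16 * (5296) = -84736
Delta mod 41 = 11

Delta = 11 (mod 41)


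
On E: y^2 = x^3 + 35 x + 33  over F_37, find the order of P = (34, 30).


Compute successive multiples of P until we hit O:
  1P = (34, 30)
  2P = (9, 2)
  3P = (20, 36)
  4P = (30, 0)
  5P = (20, 1)
  6P = (9, 35)
  7P = (34, 7)
  8P = O

ord(P) = 8


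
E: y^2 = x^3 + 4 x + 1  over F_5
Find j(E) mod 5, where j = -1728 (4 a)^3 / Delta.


Delta = -16(4 a^3 + 27 b^2) mod 5 = 2
-1728 * (4 a)^3 = -1728 * (4*4)^3 mod 5 = 2
j = 2 * 2^(-1) mod 5 = 1

j = 1 (mod 5)


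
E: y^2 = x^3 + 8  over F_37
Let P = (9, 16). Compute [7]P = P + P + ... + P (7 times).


k = 7 = 111_2 (binary, LSB first: 111)
Double-and-add from P = (9, 16):
  bit 0 = 1: acc = O + (9, 16) = (9, 16)
  bit 1 = 1: acc = (9, 16) + (10, 3) = (2, 4)
  bit 2 = 1: acc = (2, 4) + (1, 3) = (35, 0)

7P = (35, 0)


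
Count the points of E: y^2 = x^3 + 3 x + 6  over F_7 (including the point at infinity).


For each x in F_7, count y with y^2 = x^3 + 3 x + 6 mod 7:
  x = 3: RHS = 0, y in [0]  -> 1 point(s)
  x = 6: RHS = 2, y in [3, 4]  -> 2 point(s)
Affine points: 3. Add the point at infinity: total = 4.

#E(F_7) = 4


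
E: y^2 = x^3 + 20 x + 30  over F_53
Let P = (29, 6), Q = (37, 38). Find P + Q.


P != Q, so use the chord formula.
s = (y2 - y1) / (x2 - x1) = (32) / (8) mod 53 = 4
x3 = s^2 - x1 - x2 mod 53 = 4^2 - 29 - 37 = 3
y3 = s (x1 - x3) - y1 mod 53 = 4 * (29 - 3) - 6 = 45

P + Q = (3, 45)


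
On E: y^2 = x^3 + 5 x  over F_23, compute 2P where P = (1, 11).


Doubling: s = (3 x1^2 + a) / (2 y1)
s = (3*1^2 + 5) / (2*11) mod 23 = 15
x3 = s^2 - 2 x1 mod 23 = 15^2 - 2*1 = 16
y3 = s (x1 - x3) - y1 mod 23 = 15 * (1 - 16) - 11 = 17

2P = (16, 17)


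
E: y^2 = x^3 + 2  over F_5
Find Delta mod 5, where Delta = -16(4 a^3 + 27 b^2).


4 a^3 + 27 b^2 = 4*0^3 + 27*2^2 = 0 + 108 = 108
Delta = -16 * (108) = -1728
Delta mod 5 = 2

Delta = 2 (mod 5)


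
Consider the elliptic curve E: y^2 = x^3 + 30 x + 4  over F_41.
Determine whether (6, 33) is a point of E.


Check whether y^2 = x^3 + 30 x + 4 (mod 41) for (x, y) = (6, 33).
LHS: y^2 = 33^2 mod 41 = 23
RHS: x^3 + 30 x + 4 = 6^3 + 30*6 + 4 mod 41 = 31
LHS != RHS

No, not on the curve


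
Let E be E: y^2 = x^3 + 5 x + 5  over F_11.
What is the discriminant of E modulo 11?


4 a^3 + 27 b^2 = 4*5^3 + 27*5^2 = 500 + 675 = 1175
Delta = -16 * (1175) = -18800
Delta mod 11 = 10

Delta = 10 (mod 11)


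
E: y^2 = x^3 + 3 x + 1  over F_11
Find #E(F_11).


For each x in F_11, count y with y^2 = x^3 + 3 x + 1 mod 11:
  x = 0: RHS = 1, y in [1, 10]  -> 2 point(s)
  x = 1: RHS = 5, y in [4, 7]  -> 2 point(s)
  x = 2: RHS = 4, y in [2, 9]  -> 2 point(s)
  x = 3: RHS = 4, y in [2, 9]  -> 2 point(s)
  x = 4: RHS = 0, y in [0]  -> 1 point(s)
  x = 5: RHS = 9, y in [3, 8]  -> 2 point(s)
  x = 6: RHS = 4, y in [2, 9]  -> 2 point(s)
  x = 8: RHS = 9, y in [3, 8]  -> 2 point(s)
  x = 9: RHS = 9, y in [3, 8]  -> 2 point(s)
Affine points: 17. Add the point at infinity: total = 18.

#E(F_11) = 18


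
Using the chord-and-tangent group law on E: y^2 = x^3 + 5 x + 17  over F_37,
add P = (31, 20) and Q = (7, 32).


P != Q, so use the chord formula.
s = (y2 - y1) / (x2 - x1) = (12) / (13) mod 37 = 18
x3 = s^2 - x1 - x2 mod 37 = 18^2 - 31 - 7 = 27
y3 = s (x1 - x3) - y1 mod 37 = 18 * (31 - 27) - 20 = 15

P + Q = (27, 15)


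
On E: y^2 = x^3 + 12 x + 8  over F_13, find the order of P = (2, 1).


Compute successive multiples of P until we hit O:
  1P = (2, 1)
  2P = (10, 7)
  3P = (4, 4)
  4P = (6, 6)
  5P = (9, 0)
  6P = (6, 7)
  7P = (4, 9)
  8P = (10, 6)
  ... (continuing to 10P)
  10P = O

ord(P) = 10


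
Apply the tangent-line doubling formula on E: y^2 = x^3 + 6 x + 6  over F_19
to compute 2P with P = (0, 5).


Doubling: s = (3 x1^2 + a) / (2 y1)
s = (3*0^2 + 6) / (2*5) mod 19 = 12
x3 = s^2 - 2 x1 mod 19 = 12^2 - 2*0 = 11
y3 = s (x1 - x3) - y1 mod 19 = 12 * (0 - 11) - 5 = 15

2P = (11, 15)


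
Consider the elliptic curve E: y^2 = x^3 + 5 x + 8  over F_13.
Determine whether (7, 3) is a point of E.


Check whether y^2 = x^3 + 5 x + 8 (mod 13) for (x, y) = (7, 3).
LHS: y^2 = 3^2 mod 13 = 9
RHS: x^3 + 5 x + 8 = 7^3 + 5*7 + 8 mod 13 = 9
LHS = RHS

Yes, on the curve


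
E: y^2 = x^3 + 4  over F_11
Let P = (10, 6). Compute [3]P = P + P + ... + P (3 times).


k = 3 = 11_2 (binary, LSB first: 11)
Double-and-add from P = (10, 6):
  bit 0 = 1: acc = O + (10, 6) = (10, 6)
  bit 1 = 1: acc = (10, 6) + (0, 2) = (6, 0)

3P = (6, 0)


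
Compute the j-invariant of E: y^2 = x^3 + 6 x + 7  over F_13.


Delta = -16(4 a^3 + 27 b^2) mod 13 = 4
-1728 * (4 a)^3 = -1728 * (4*6)^3 mod 13 = 5
j = 5 * 4^(-1) mod 13 = 11

j = 11 (mod 13)


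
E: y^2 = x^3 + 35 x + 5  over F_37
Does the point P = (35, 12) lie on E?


Check whether y^2 = x^3 + 35 x + 5 (mod 37) for (x, y) = (35, 12).
LHS: y^2 = 12^2 mod 37 = 33
RHS: x^3 + 35 x + 5 = 35^3 + 35*35 + 5 mod 37 = 1
LHS != RHS

No, not on the curve


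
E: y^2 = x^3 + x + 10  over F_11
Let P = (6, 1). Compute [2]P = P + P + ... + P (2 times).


k = 2 = 10_2 (binary, LSB first: 01)
Double-and-add from P = (6, 1):
  bit 0 = 0: acc unchanged = O
  bit 1 = 1: acc = O + (2, 8) = (2, 8)

2P = (2, 8)


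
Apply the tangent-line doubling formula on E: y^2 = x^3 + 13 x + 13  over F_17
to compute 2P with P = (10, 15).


Doubling: s = (3 x1^2 + a) / (2 y1)
s = (3*10^2 + 13) / (2*15) mod 17 = 11
x3 = s^2 - 2 x1 mod 17 = 11^2 - 2*10 = 16
y3 = s (x1 - x3) - y1 mod 17 = 11 * (10 - 16) - 15 = 4

2P = (16, 4)


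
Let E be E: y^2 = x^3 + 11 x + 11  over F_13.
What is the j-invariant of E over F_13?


Delta = -16(4 a^3 + 27 b^2) mod 13 = 6
-1728 * (4 a)^3 = -1728 * (4*11)^3 mod 13 = 8
j = 8 * 6^(-1) mod 13 = 10

j = 10 (mod 13)


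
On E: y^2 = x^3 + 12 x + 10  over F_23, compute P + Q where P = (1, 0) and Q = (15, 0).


P != Q, so use the chord formula.
s = (y2 - y1) / (x2 - x1) = (0) / (14) mod 23 = 0
x3 = s^2 - x1 - x2 mod 23 = 0^2 - 1 - 15 = 7
y3 = s (x1 - x3) - y1 mod 23 = 0 * (1 - 7) - 0 = 0

P + Q = (7, 0)


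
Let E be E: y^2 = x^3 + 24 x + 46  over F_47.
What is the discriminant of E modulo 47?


4 a^3 + 27 b^2 = 4*24^3 + 27*46^2 = 55296 + 57132 = 112428
Delta = -16 * (112428) = -1798848
Delta mod 47 = 30

Delta = 30 (mod 47)


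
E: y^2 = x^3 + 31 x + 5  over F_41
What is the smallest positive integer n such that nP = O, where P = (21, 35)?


Compute successive multiples of P until we hit O:
  1P = (21, 35)
  2P = (1, 18)
  3P = (27, 5)
  4P = (18, 32)
  5P = (3, 24)
  6P = (38, 7)
  7P = (5, 11)
  8P = (7, 27)
  ... (continuing to 35P)
  35P = O

ord(P) = 35


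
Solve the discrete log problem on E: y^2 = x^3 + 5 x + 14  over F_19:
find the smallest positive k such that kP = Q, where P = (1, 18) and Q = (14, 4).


Enumerate multiples of P until we hit Q = (14, 4):
  1P = (1, 18)
  2P = (14, 15)
  3P = (9, 16)
  4P = (15, 14)
  5P = (12, 15)
  6P = (10, 0)
  7P = (12, 4)
  8P = (15, 5)
  9P = (9, 3)
  10P = (14, 4)
Match found at i = 10.

k = 10


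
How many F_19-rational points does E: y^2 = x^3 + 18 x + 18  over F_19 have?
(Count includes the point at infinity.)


For each x in F_19, count y with y^2 = x^3 + 18 x + 18 mod 19:
  x = 2: RHS = 5, y in [9, 10]  -> 2 point(s)
  x = 3: RHS = 4, y in [2, 17]  -> 2 point(s)
  x = 5: RHS = 5, y in [9, 10]  -> 2 point(s)
  x = 6: RHS = 0, y in [0]  -> 1 point(s)
  x = 8: RHS = 9, y in [3, 16]  -> 2 point(s)
  x = 9: RHS = 16, y in [4, 15]  -> 2 point(s)
  x = 10: RHS = 1, y in [1, 18]  -> 2 point(s)
  x = 12: RHS = 5, y in [9, 10]  -> 2 point(s)
  x = 13: RHS = 17, y in [6, 13]  -> 2 point(s)
Affine points: 17. Add the point at infinity: total = 18.

#E(F_19) = 18


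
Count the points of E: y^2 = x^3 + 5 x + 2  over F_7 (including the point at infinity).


For each x in F_7, count y with y^2 = x^3 + 5 x + 2 mod 7:
  x = 0: RHS = 2, y in [3, 4]  -> 2 point(s)
  x = 1: RHS = 1, y in [1, 6]  -> 2 point(s)
  x = 3: RHS = 2, y in [3, 4]  -> 2 point(s)
  x = 4: RHS = 2, y in [3, 4]  -> 2 point(s)
Affine points: 8. Add the point at infinity: total = 9.

#E(F_7) = 9


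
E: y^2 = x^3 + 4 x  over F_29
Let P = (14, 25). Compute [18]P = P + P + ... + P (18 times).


k = 18 = 10010_2 (binary, LSB first: 01001)
Double-and-add from P = (14, 25):
  bit 0 = 0: acc unchanged = O
  bit 1 = 1: acc = O + (25, 6) = (25, 6)
  bit 2 = 0: acc unchanged = (25, 6)
  bit 3 = 0: acc unchanged = (25, 6)
  bit 4 = 1: acc = (25, 6) + (1, 18) = (25, 23)

18P = (25, 23)


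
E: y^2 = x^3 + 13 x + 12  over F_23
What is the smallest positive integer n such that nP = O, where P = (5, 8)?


Compute successive multiples of P until we hit O:
  1P = (5, 8)
  2P = (3, 3)
  3P = (4, 6)
  4P = (18, 12)
  5P = (2, 0)
  6P = (18, 11)
  7P = (4, 17)
  8P = (3, 20)
  ... (continuing to 10P)
  10P = O

ord(P) = 10


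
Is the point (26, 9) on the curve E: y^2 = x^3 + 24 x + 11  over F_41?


Check whether y^2 = x^3 + 24 x + 11 (mod 41) for (x, y) = (26, 9).
LHS: y^2 = 9^2 mod 41 = 40
RHS: x^3 + 24 x + 11 = 26^3 + 24*26 + 11 mod 41 = 7
LHS != RHS

No, not on the curve


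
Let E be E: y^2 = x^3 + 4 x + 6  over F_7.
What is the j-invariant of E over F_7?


Delta = -16(4 a^3 + 27 b^2) mod 7 = 1
-1728 * (4 a)^3 = -1728 * (4*4)^3 mod 7 = 1
j = 1 * 1^(-1) mod 7 = 1

j = 1 (mod 7)


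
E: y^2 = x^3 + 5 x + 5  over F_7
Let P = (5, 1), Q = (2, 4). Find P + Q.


P != Q, so use the chord formula.
s = (y2 - y1) / (x2 - x1) = (3) / (4) mod 7 = 6
x3 = s^2 - x1 - x2 mod 7 = 6^2 - 5 - 2 = 1
y3 = s (x1 - x3) - y1 mod 7 = 6 * (5 - 1) - 1 = 2

P + Q = (1, 2)


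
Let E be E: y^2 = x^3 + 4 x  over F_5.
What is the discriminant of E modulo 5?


4 a^3 + 27 b^2 = 4*4^3 + 27*0^2 = 256 + 0 = 256
Delta = -16 * (256) = -4096
Delta mod 5 = 4

Delta = 4 (mod 5)


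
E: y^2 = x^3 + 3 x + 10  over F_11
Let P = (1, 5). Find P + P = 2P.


Doubling: s = (3 x1^2 + a) / (2 y1)
s = (3*1^2 + 3) / (2*5) mod 11 = 5
x3 = s^2 - 2 x1 mod 11 = 5^2 - 2*1 = 1
y3 = s (x1 - x3) - y1 mod 11 = 5 * (1 - 1) - 5 = 6

2P = (1, 6)


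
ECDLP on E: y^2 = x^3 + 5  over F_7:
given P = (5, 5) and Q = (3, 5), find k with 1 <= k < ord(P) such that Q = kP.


Enumerate multiples of P until we hit Q = (3, 5):
  1P = (5, 5)
  2P = (6, 5)
  3P = (3, 2)
  4P = (3, 5)
Match found at i = 4.

k = 4


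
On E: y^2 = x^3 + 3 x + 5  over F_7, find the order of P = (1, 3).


Compute successive multiples of P until we hit O:
  1P = (1, 3)
  2P = (6, 6)
  3P = (4, 5)
  4P = (4, 2)
  5P = (6, 1)
  6P = (1, 4)
  7P = O

ord(P) = 7


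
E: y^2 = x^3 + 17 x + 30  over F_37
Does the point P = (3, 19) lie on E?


Check whether y^2 = x^3 + 17 x + 30 (mod 37) for (x, y) = (3, 19).
LHS: y^2 = 19^2 mod 37 = 28
RHS: x^3 + 17 x + 30 = 3^3 + 17*3 + 30 mod 37 = 34
LHS != RHS

No, not on the curve


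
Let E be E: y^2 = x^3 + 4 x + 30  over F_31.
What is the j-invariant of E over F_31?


Delta = -16(4 a^3 + 27 b^2) mod 31 = 29
-1728 * (4 a)^3 = -1728 * (4*4)^3 mod 31 = 1
j = 1 * 29^(-1) mod 31 = 15

j = 15 (mod 31)


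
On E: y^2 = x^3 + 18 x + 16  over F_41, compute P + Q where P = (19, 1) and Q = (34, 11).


P != Q, so use the chord formula.
s = (y2 - y1) / (x2 - x1) = (10) / (15) mod 41 = 28
x3 = s^2 - x1 - x2 mod 41 = 28^2 - 19 - 34 = 34
y3 = s (x1 - x3) - y1 mod 41 = 28 * (19 - 34) - 1 = 30

P + Q = (34, 30)


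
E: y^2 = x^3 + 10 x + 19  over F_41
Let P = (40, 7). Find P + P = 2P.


Doubling: s = (3 x1^2 + a) / (2 y1)
s = (3*40^2 + 10) / (2*7) mod 41 = 39
x3 = s^2 - 2 x1 mod 41 = 39^2 - 2*40 = 6
y3 = s (x1 - x3) - y1 mod 41 = 39 * (40 - 6) - 7 = 7

2P = (6, 7)


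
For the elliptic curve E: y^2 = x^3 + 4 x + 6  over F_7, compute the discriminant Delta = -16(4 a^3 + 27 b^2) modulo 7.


4 a^3 + 27 b^2 = 4*4^3 + 27*6^2 = 256 + 972 = 1228
Delta = -16 * (1228) = -19648
Delta mod 7 = 1

Delta = 1 (mod 7)


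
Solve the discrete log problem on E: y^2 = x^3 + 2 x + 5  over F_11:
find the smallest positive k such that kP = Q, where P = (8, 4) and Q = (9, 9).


Enumerate multiples of P until we hit Q = (9, 9):
  1P = (8, 4)
  2P = (9, 2)
  3P = (9, 9)
Match found at i = 3.

k = 3


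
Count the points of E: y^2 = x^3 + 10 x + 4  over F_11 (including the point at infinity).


For each x in F_11, count y with y^2 = x^3 + 10 x + 4 mod 11:
  x = 0: RHS = 4, y in [2, 9]  -> 2 point(s)
  x = 1: RHS = 4, y in [2, 9]  -> 2 point(s)
  x = 4: RHS = 9, y in [3, 8]  -> 2 point(s)
  x = 5: RHS = 3, y in [5, 6]  -> 2 point(s)
  x = 6: RHS = 5, y in [4, 7]  -> 2 point(s)
  x = 9: RHS = 9, y in [3, 8]  -> 2 point(s)
  x = 10: RHS = 4, y in [2, 9]  -> 2 point(s)
Affine points: 14. Add the point at infinity: total = 15.

#E(F_11) = 15


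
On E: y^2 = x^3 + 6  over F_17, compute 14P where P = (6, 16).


k = 14 = 1110_2 (binary, LSB first: 0111)
Double-and-add from P = (6, 16):
  bit 0 = 0: acc unchanged = O
  bit 1 = 1: acc = O + (14, 8) = (14, 8)
  bit 2 = 1: acc = (14, 8) + (4, 11) = (3, 4)
  bit 3 = 1: acc = (3, 4) + (8, 5) = (4, 6)

14P = (4, 6)


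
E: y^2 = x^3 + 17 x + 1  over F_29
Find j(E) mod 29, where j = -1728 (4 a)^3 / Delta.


Delta = -16(4 a^3 + 27 b^2) mod 29 = 18
-1728 * (4 a)^3 = -1728 * (4*17)^3 mod 29 = 23
j = 23 * 18^(-1) mod 29 = 19

j = 19 (mod 29)


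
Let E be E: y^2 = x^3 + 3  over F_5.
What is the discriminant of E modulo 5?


4 a^3 + 27 b^2 = 4*0^3 + 27*3^2 = 0 + 243 = 243
Delta = -16 * (243) = -3888
Delta mod 5 = 2

Delta = 2 (mod 5)


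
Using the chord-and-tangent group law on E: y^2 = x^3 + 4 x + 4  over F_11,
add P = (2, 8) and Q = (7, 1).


P != Q, so use the chord formula.
s = (y2 - y1) / (x2 - x1) = (4) / (5) mod 11 = 3
x3 = s^2 - x1 - x2 mod 11 = 3^2 - 2 - 7 = 0
y3 = s (x1 - x3) - y1 mod 11 = 3 * (2 - 0) - 8 = 9

P + Q = (0, 9)


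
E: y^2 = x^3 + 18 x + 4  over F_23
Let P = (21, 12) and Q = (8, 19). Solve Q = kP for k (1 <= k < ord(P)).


Enumerate multiples of P until we hit Q = (8, 19):
  1P = (21, 12)
  2P = (7, 17)
  3P = (22, 13)
  4P = (4, 5)
  5P = (0, 21)
  6P = (5, 14)
  7P = (6, 12)
  8P = (19, 11)
  9P = (12, 4)
  10P = (3, 4)
  11P = (8, 4)
  12P = (2, 5)
  13P = (16, 8)
  14P = (17, 5)
  15P = (1, 0)
  16P = (17, 18)
  17P = (16, 15)
  18P = (2, 18)
  19P = (8, 19)
Match found at i = 19.

k = 19


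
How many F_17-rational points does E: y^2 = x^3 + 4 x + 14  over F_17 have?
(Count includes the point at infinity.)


For each x in F_17, count y with y^2 = x^3 + 4 x + 14 mod 17:
  x = 1: RHS = 2, y in [6, 11]  -> 2 point(s)
  x = 2: RHS = 13, y in [8, 9]  -> 2 point(s)
  x = 3: RHS = 2, y in [6, 11]  -> 2 point(s)
  x = 4: RHS = 9, y in [3, 14]  -> 2 point(s)
  x = 6: RHS = 16, y in [4, 13]  -> 2 point(s)
  x = 10: RHS = 0, y in [0]  -> 1 point(s)
  x = 13: RHS = 2, y in [6, 11]  -> 2 point(s)
  x = 14: RHS = 9, y in [3, 14]  -> 2 point(s)
  x = 15: RHS = 15, y in [7, 10]  -> 2 point(s)
  x = 16: RHS = 9, y in [3, 14]  -> 2 point(s)
Affine points: 19. Add the point at infinity: total = 20.

#E(F_17) = 20


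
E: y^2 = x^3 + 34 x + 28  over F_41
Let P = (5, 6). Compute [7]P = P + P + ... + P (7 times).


k = 7 = 111_2 (binary, LSB first: 111)
Double-and-add from P = (5, 6):
  bit 0 = 1: acc = O + (5, 6) = (5, 6)
  bit 1 = 1: acc = (5, 6) + (13, 17) = (14, 38)
  bit 2 = 1: acc = (14, 38) + (23, 12) = (25, 12)

7P = (25, 12)


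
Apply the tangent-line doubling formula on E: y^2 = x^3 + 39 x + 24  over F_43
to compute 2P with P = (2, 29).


Doubling: s = (3 x1^2 + a) / (2 y1)
s = (3*2^2 + 39) / (2*29) mod 43 = 12
x3 = s^2 - 2 x1 mod 43 = 12^2 - 2*2 = 11
y3 = s (x1 - x3) - y1 mod 43 = 12 * (2 - 11) - 29 = 35

2P = (11, 35)


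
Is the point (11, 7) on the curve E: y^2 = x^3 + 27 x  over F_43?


Check whether y^2 = x^3 + 27 x + 0 (mod 43) for (x, y) = (11, 7).
LHS: y^2 = 7^2 mod 43 = 6
RHS: x^3 + 27 x + 0 = 11^3 + 27*11 + 0 mod 43 = 37
LHS != RHS

No, not on the curve


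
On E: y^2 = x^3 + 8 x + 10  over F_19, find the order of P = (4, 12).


Compute successive multiples of P until we hit O:
  1P = (4, 12)
  2P = (8, 4)
  3P = (11, 2)
  4P = (1, 0)
  5P = (11, 17)
  6P = (8, 15)
  7P = (4, 7)
  8P = O

ord(P) = 8


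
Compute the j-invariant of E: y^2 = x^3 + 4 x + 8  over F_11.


Delta = -16(4 a^3 + 27 b^2) mod 11 = 2
-1728 * (4 a)^3 = -1728 * (4*4)^3 mod 11 = 7
j = 7 * 2^(-1) mod 11 = 9

j = 9 (mod 11)


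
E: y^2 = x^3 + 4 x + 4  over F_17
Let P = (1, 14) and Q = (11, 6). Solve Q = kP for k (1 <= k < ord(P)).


Enumerate multiples of P until we hit Q = (11, 6):
  1P = (1, 14)
  2P = (14, 4)
  3P = (4, 4)
  4P = (8, 15)
  5P = (16, 13)
  6P = (13, 14)
  7P = (3, 3)
  8P = (5, 8)
  9P = (9, 15)
  10P = (11, 6)
Match found at i = 10.

k = 10


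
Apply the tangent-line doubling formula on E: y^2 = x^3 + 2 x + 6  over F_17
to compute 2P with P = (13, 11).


Doubling: s = (3 x1^2 + a) / (2 y1)
s = (3*13^2 + 2) / (2*11) mod 17 = 10
x3 = s^2 - 2 x1 mod 17 = 10^2 - 2*13 = 6
y3 = s (x1 - x3) - y1 mod 17 = 10 * (13 - 6) - 11 = 8

2P = (6, 8)


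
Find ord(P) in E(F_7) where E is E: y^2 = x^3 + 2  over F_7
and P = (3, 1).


Compute successive multiples of P until we hit O:
  1P = (3, 1)
  2P = (3, 6)
  3P = O

ord(P) = 3


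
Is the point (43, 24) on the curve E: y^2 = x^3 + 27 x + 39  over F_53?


Check whether y^2 = x^3 + 27 x + 39 (mod 53) for (x, y) = (43, 24).
LHS: y^2 = 24^2 mod 53 = 46
RHS: x^3 + 27 x + 39 = 43^3 + 27*43 + 39 mod 53 = 41
LHS != RHS

No, not on the curve


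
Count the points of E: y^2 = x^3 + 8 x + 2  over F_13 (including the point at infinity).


For each x in F_13, count y with y^2 = x^3 + 8 x + 2 mod 13:
  x = 2: RHS = 0, y in [0]  -> 1 point(s)
  x = 3: RHS = 1, y in [1, 12]  -> 2 point(s)
  x = 9: RHS = 10, y in [6, 7]  -> 2 point(s)
  x = 10: RHS = 3, y in [4, 9]  -> 2 point(s)
  x = 11: RHS = 4, y in [2, 11]  -> 2 point(s)
Affine points: 9. Add the point at infinity: total = 10.

#E(F_13) = 10


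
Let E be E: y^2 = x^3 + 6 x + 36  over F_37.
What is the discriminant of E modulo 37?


4 a^3 + 27 b^2 = 4*6^3 + 27*36^2 = 864 + 34992 = 35856
Delta = -16 * (35856) = -573696
Delta mod 37 = 26

Delta = 26 (mod 37)


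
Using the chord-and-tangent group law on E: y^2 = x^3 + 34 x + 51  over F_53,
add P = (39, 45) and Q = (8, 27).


P != Q, so use the chord formula.
s = (y2 - y1) / (x2 - x1) = (35) / (22) mod 53 = 4
x3 = s^2 - x1 - x2 mod 53 = 4^2 - 39 - 8 = 22
y3 = s (x1 - x3) - y1 mod 53 = 4 * (39 - 22) - 45 = 23

P + Q = (22, 23)


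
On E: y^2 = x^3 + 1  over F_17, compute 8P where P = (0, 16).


k = 8 = 1000_2 (binary, LSB first: 0001)
Double-and-add from P = (0, 16):
  bit 0 = 0: acc unchanged = O
  bit 1 = 0: acc unchanged = O
  bit 2 = 0: acc unchanged = O
  bit 3 = 1: acc = O + (0, 1) = (0, 1)

8P = (0, 1)


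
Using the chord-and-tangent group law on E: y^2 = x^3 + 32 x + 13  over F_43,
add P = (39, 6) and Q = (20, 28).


P != Q, so use the chord formula.
s = (y2 - y1) / (x2 - x1) = (22) / (24) mod 43 = 26
x3 = s^2 - x1 - x2 mod 43 = 26^2 - 39 - 20 = 15
y3 = s (x1 - x3) - y1 mod 43 = 26 * (39 - 15) - 6 = 16

P + Q = (15, 16)


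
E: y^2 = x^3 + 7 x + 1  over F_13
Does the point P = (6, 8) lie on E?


Check whether y^2 = x^3 + 7 x + 1 (mod 13) for (x, y) = (6, 8).
LHS: y^2 = 8^2 mod 13 = 12
RHS: x^3 + 7 x + 1 = 6^3 + 7*6 + 1 mod 13 = 12
LHS = RHS

Yes, on the curve


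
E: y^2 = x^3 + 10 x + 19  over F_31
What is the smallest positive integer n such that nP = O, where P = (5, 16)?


Compute successive multiples of P until we hit O:
  1P = (5, 16)
  2P = (23, 4)
  3P = (0, 22)
  4P = (20, 2)
  5P = (15, 14)
  6P = (16, 11)
  7P = (12, 21)
  8P = (24, 28)
  ... (continuing to 36P)
  36P = O

ord(P) = 36


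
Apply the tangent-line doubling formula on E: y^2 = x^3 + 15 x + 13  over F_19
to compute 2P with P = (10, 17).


Doubling: s = (3 x1^2 + a) / (2 y1)
s = (3*10^2 + 15) / (2*17) mod 19 = 2
x3 = s^2 - 2 x1 mod 19 = 2^2 - 2*10 = 3
y3 = s (x1 - x3) - y1 mod 19 = 2 * (10 - 3) - 17 = 16

2P = (3, 16)


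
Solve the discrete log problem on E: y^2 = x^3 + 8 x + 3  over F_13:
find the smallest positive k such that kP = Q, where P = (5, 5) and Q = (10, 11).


Enumerate multiples of P until we hit Q = (10, 11):
  1P = (5, 5)
  2P = (0, 4)
  3P = (7, 5)
  4P = (1, 8)
  5P = (10, 2)
  6P = (2, 1)
  7P = (2, 12)
  8P = (10, 11)
Match found at i = 8.

k = 8


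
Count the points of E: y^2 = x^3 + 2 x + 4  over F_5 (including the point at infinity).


For each x in F_5, count y with y^2 = x^3 + 2 x + 4 mod 5:
  x = 0: RHS = 4, y in [2, 3]  -> 2 point(s)
  x = 2: RHS = 1, y in [1, 4]  -> 2 point(s)
  x = 4: RHS = 1, y in [1, 4]  -> 2 point(s)
Affine points: 6. Add the point at infinity: total = 7.

#E(F_5) = 7


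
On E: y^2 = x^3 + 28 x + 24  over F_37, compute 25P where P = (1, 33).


k = 25 = 11001_2 (binary, LSB first: 10011)
Double-and-add from P = (1, 33):
  bit 0 = 1: acc = O + (1, 33) = (1, 33)
  bit 1 = 0: acc unchanged = (1, 33)
  bit 2 = 0: acc unchanged = (1, 33)
  bit 3 = 1: acc = (1, 33) + (29, 18) = (18, 25)
  bit 4 = 1: acc = (18, 25) + (20, 0) = (35, 21)

25P = (35, 21)


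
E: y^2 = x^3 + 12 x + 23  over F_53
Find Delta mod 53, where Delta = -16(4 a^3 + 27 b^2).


4 a^3 + 27 b^2 = 4*12^3 + 27*23^2 = 6912 + 14283 = 21195
Delta = -16 * (21195) = -339120
Delta mod 53 = 27

Delta = 27 (mod 53)


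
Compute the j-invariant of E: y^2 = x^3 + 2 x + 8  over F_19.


Delta = -16(4 a^3 + 27 b^2) mod 19 = 17
-1728 * (4 a)^3 = -1728 * (4*2)^3 mod 19 = 18
j = 18 * 17^(-1) mod 19 = 10

j = 10 (mod 19)


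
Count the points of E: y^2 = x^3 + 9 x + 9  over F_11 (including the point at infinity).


For each x in F_11, count y with y^2 = x^3 + 9 x + 9 mod 11:
  x = 0: RHS = 9, y in [3, 8]  -> 2 point(s)
  x = 5: RHS = 3, y in [5, 6]  -> 2 point(s)
  x = 6: RHS = 4, y in [2, 9]  -> 2 point(s)
  x = 9: RHS = 5, y in [4, 7]  -> 2 point(s)
Affine points: 8. Add the point at infinity: total = 9.

#E(F_11) = 9


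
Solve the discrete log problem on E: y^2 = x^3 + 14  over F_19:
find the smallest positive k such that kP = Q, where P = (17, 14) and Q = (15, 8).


Enumerate multiples of P until we hit Q = (15, 8):
  1P = (17, 14)
  2P = (10, 8)
  3P = (16, 14)
  4P = (5, 5)
  5P = (13, 8)
  6P = (15, 8)
Match found at i = 6.

k = 6


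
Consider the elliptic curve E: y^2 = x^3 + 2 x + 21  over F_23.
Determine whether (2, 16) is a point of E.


Check whether y^2 = x^3 + 2 x + 21 (mod 23) for (x, y) = (2, 16).
LHS: y^2 = 16^2 mod 23 = 3
RHS: x^3 + 2 x + 21 = 2^3 + 2*2 + 21 mod 23 = 10
LHS != RHS

No, not on the curve


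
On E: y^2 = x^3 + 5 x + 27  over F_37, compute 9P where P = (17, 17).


k = 9 = 1001_2 (binary, LSB first: 1001)
Double-and-add from P = (17, 17):
  bit 0 = 1: acc = O + (17, 17) = (17, 17)
  bit 1 = 0: acc unchanged = (17, 17)
  bit 2 = 0: acc unchanged = (17, 17)
  bit 3 = 1: acc = (17, 17) + (0, 29) = (10, 2)

9P = (10, 2)


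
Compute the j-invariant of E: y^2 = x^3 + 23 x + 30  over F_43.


Delta = -16(4 a^3 + 27 b^2) mod 43 = 5
-1728 * (4 a)^3 = -1728 * (4*23)^3 mod 43 = 35
j = 35 * 5^(-1) mod 43 = 7

j = 7 (mod 43)


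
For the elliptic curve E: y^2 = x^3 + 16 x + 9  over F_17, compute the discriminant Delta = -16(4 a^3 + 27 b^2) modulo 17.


4 a^3 + 27 b^2 = 4*16^3 + 27*9^2 = 16384 + 2187 = 18571
Delta = -16 * (18571) = -297136
Delta mod 17 = 7

Delta = 7 (mod 17)


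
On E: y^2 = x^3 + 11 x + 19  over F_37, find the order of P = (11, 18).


Compute successive multiples of P until we hit O:
  1P = (11, 18)
  2P = (31, 25)
  3P = (25, 3)
  4P = (8, 29)
  5P = (15, 9)
  6P = (23, 9)
  7P = (29, 14)
  8P = (24, 26)
  ... (continuing to 37P)
  37P = O

ord(P) = 37


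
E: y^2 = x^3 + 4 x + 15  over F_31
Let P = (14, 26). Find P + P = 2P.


Doubling: s = (3 x1^2 + a) / (2 y1)
s = (3*14^2 + 4) / (2*26) mod 31 = 9
x3 = s^2 - 2 x1 mod 31 = 9^2 - 2*14 = 22
y3 = s (x1 - x3) - y1 mod 31 = 9 * (14 - 22) - 26 = 26

2P = (22, 26)


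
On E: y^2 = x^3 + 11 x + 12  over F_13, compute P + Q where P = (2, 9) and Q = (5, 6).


P != Q, so use the chord formula.
s = (y2 - y1) / (x2 - x1) = (10) / (3) mod 13 = 12
x3 = s^2 - x1 - x2 mod 13 = 12^2 - 2 - 5 = 7
y3 = s (x1 - x3) - y1 mod 13 = 12 * (2 - 7) - 9 = 9

P + Q = (7, 9)


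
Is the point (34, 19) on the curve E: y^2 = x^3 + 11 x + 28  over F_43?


Check whether y^2 = x^3 + 11 x + 28 (mod 43) for (x, y) = (34, 19).
LHS: y^2 = 19^2 mod 43 = 17
RHS: x^3 + 11 x + 28 = 34^3 + 11*34 + 28 mod 43 = 17
LHS = RHS

Yes, on the curve


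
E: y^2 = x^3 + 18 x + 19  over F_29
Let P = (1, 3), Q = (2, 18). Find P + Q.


P != Q, so use the chord formula.
s = (y2 - y1) / (x2 - x1) = (15) / (1) mod 29 = 15
x3 = s^2 - x1 - x2 mod 29 = 15^2 - 1 - 2 = 19
y3 = s (x1 - x3) - y1 mod 29 = 15 * (1 - 19) - 3 = 17

P + Q = (19, 17)


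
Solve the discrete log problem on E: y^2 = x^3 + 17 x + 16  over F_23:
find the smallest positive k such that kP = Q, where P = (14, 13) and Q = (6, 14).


Enumerate multiples of P until we hit Q = (6, 14):
  1P = (14, 13)
  2P = (3, 5)
  3P = (9, 22)
  4P = (6, 14)
Match found at i = 4.

k = 4


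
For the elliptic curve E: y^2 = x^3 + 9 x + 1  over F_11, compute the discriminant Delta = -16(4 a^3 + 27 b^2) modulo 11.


4 a^3 + 27 b^2 = 4*9^3 + 27*1^2 = 2916 + 27 = 2943
Delta = -16 * (2943) = -47088
Delta mod 11 = 3

Delta = 3 (mod 11)


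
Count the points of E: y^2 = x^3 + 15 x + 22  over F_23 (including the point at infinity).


For each x in F_23, count y with y^2 = x^3 + 15 x + 22 mod 23:
  x = 3: RHS = 2, y in [5, 18]  -> 2 point(s)
  x = 4: RHS = 8, y in [10, 13]  -> 2 point(s)
  x = 6: RHS = 6, y in [11, 12]  -> 2 point(s)
  x = 9: RHS = 12, y in [9, 14]  -> 2 point(s)
  x = 11: RHS = 0, y in [0]  -> 1 point(s)
  x = 14: RHS = 9, y in [3, 20]  -> 2 point(s)
  x = 18: RHS = 6, y in [11, 12]  -> 2 point(s)
  x = 19: RHS = 13, y in [6, 17]  -> 2 point(s)
  x = 22: RHS = 6, y in [11, 12]  -> 2 point(s)
Affine points: 17. Add the point at infinity: total = 18.

#E(F_23) = 18


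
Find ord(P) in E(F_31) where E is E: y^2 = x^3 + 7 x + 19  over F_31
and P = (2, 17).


Compute successive multiples of P until we hit O:
  1P = (2, 17)
  2P = (12, 23)
  3P = (0, 9)
  4P = (14, 28)
  5P = (4, 7)
  6P = (19, 6)
  7P = (19, 25)
  8P = (4, 24)
  ... (continuing to 13P)
  13P = O

ord(P) = 13


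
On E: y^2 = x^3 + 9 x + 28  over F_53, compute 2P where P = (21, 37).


Doubling: s = (3 x1^2 + a) / (2 y1)
s = (3*21^2 + 9) / (2*37) mod 53 = 18
x3 = s^2 - 2 x1 mod 53 = 18^2 - 2*21 = 17
y3 = s (x1 - x3) - y1 mod 53 = 18 * (21 - 17) - 37 = 35

2P = (17, 35)


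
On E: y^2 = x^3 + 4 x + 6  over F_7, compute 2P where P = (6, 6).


k = 2 = 10_2 (binary, LSB first: 01)
Double-and-add from P = (6, 6):
  bit 0 = 0: acc unchanged = O
  bit 1 = 1: acc = O + (2, 1) = (2, 1)

2P = (2, 1)


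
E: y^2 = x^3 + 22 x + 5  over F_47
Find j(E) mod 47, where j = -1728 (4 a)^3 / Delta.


Delta = -16(4 a^3 + 27 b^2) mod 47 = 38
-1728 * (4 a)^3 = -1728 * (4*22)^3 mod 47 = 21
j = 21 * 38^(-1) mod 47 = 29

j = 29 (mod 47)


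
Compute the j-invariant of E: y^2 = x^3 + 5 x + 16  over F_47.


Delta = -16(4 a^3 + 27 b^2) mod 47 = 36
-1728 * (4 a)^3 = -1728 * (4*5)^3 mod 47 = 16
j = 16 * 36^(-1) mod 47 = 37

j = 37 (mod 47)


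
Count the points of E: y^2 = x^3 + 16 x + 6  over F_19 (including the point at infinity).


For each x in F_19, count y with y^2 = x^3 + 16 x + 6 mod 19:
  x = 0: RHS = 6, y in [5, 14]  -> 2 point(s)
  x = 1: RHS = 4, y in [2, 17]  -> 2 point(s)
  x = 3: RHS = 5, y in [9, 10]  -> 2 point(s)
  x = 4: RHS = 1, y in [1, 18]  -> 2 point(s)
  x = 7: RHS = 5, y in [9, 10]  -> 2 point(s)
  x = 8: RHS = 0, y in [0]  -> 1 point(s)
  x = 9: RHS = 5, y in [9, 10]  -> 2 point(s)
  x = 10: RHS = 7, y in [8, 11]  -> 2 point(s)
  x = 12: RHS = 7, y in [8, 11]  -> 2 point(s)
  x = 13: RHS = 17, y in [6, 13]  -> 2 point(s)
  x = 15: RHS = 11, y in [7, 12]  -> 2 point(s)
  x = 16: RHS = 7, y in [8, 11]  -> 2 point(s)
  x = 17: RHS = 4, y in [2, 17]  -> 2 point(s)
Affine points: 25. Add the point at infinity: total = 26.

#E(F_19) = 26


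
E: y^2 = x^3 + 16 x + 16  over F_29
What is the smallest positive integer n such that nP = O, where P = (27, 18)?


Compute successive multiples of P until we hit O:
  1P = (27, 18)
  2P = (20, 10)
  3P = (20, 19)
  4P = (27, 11)
  5P = O

ord(P) = 5


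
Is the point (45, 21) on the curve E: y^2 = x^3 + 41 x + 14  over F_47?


Check whether y^2 = x^3 + 41 x + 14 (mod 47) for (x, y) = (45, 21).
LHS: y^2 = 21^2 mod 47 = 18
RHS: x^3 + 41 x + 14 = 45^3 + 41*45 + 14 mod 47 = 18
LHS = RHS

Yes, on the curve


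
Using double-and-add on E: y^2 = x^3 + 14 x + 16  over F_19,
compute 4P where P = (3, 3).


k = 4 = 100_2 (binary, LSB first: 001)
Double-and-add from P = (3, 3):
  bit 0 = 0: acc unchanged = O
  bit 1 = 0: acc unchanged = O
  bit 2 = 1: acc = O + (3, 16) = (3, 16)

4P = (3, 16)


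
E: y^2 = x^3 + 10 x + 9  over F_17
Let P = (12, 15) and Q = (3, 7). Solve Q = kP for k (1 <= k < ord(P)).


Enumerate multiples of P until we hit Q = (3, 7):
  1P = (12, 15)
  2P = (10, 2)
  3P = (16, 10)
  4P = (15, 10)
  5P = (6, 9)
  6P = (0, 14)
  7P = (3, 7)
Match found at i = 7.

k = 7


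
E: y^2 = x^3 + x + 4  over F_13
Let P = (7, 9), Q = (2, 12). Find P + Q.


P != Q, so use the chord formula.
s = (y2 - y1) / (x2 - x1) = (3) / (8) mod 13 = 2
x3 = s^2 - x1 - x2 mod 13 = 2^2 - 7 - 2 = 8
y3 = s (x1 - x3) - y1 mod 13 = 2 * (7 - 8) - 9 = 2

P + Q = (8, 2)


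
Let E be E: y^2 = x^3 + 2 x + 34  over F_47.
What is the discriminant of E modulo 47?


4 a^3 + 27 b^2 = 4*2^3 + 27*34^2 = 32 + 31212 = 31244
Delta = -16 * (31244) = -499904
Delta mod 47 = 35

Delta = 35 (mod 47)


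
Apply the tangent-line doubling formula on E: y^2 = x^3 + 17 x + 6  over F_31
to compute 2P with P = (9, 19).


Doubling: s = (3 x1^2 + a) / (2 y1)
s = (3*9^2 + 17) / (2*19) mod 31 = 15
x3 = s^2 - 2 x1 mod 31 = 15^2 - 2*9 = 21
y3 = s (x1 - x3) - y1 mod 31 = 15 * (9 - 21) - 19 = 18

2P = (21, 18)


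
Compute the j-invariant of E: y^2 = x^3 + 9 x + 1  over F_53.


Delta = -16(4 a^3 + 27 b^2) mod 53 = 29
-1728 * (4 a)^3 = -1728 * (4*9)^3 mod 53 = 18
j = 18 * 29^(-1) mod 53 = 39

j = 39 (mod 53)


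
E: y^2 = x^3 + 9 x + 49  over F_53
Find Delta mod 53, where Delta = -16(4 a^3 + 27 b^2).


4 a^3 + 27 b^2 = 4*9^3 + 27*49^2 = 2916 + 64827 = 67743
Delta = -16 * (67743) = -1083888
Delta mod 53 = 15

Delta = 15 (mod 53)
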